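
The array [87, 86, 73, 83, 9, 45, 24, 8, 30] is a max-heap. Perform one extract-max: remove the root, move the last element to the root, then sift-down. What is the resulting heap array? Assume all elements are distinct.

[86, 83, 73, 30, 9, 45, 24, 8]

remove root 87; move last element 30 to root → [30, 86, 73, 83, 9, 45, 24, 8]
30 vs larger child 86 at index 1, swap → [86, 30, 73, 83, 9, 45, 24, 8]
30 vs larger child 83 at index 3, swap → [86, 83, 73, 30, 9, 45, 24, 8]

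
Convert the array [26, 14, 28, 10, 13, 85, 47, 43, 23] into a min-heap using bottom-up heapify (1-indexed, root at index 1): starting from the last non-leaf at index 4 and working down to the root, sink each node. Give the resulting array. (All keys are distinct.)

sift down from index 4: already satisfies heap property
sift down from index 3: already satisfies heap property
sift down from index 2:
  14 vs smaller child 10 at index 4, swap → [26, 10, 28, 14, 13, 85, 47, 43, 23]
sift down from index 1:
  26 vs smaller child 10 at index 2, swap → [10, 26, 28, 14, 13, 85, 47, 43, 23]
  26 vs smaller child 13 at index 5, swap → [10, 13, 28, 14, 26, 85, 47, 43, 23]

[10, 13, 28, 14, 26, 85, 47, 43, 23]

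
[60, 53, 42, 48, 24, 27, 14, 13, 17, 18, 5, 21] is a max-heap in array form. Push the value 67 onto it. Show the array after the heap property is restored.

[67, 53, 60, 48, 24, 42, 14, 13, 17, 18, 5, 21, 27]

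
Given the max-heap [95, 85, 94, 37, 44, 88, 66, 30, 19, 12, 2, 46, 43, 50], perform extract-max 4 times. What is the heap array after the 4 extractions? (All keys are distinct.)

extract-max #1 returns 95:
  remove root 95; move last element 50 to root → [50, 85, 94, 37, 44, 88, 66, 30, 19, 12, 2, 46, 43]
  50 vs larger child 94 at index 2, swap → [94, 85, 50, 37, 44, 88, 66, 30, 19, 12, 2, 46, 43]
  50 vs larger child 88 at index 5, swap → [94, 85, 88, 37, 44, 50, 66, 30, 19, 12, 2, 46, 43]
extract-max #2 returns 94:
  remove root 94; move last element 43 to root → [43, 85, 88, 37, 44, 50, 66, 30, 19, 12, 2, 46]
  43 vs larger child 88 at index 2, swap → [88, 85, 43, 37, 44, 50, 66, 30, 19, 12, 2, 46]
  43 vs larger child 66 at index 6, swap → [88, 85, 66, 37, 44, 50, 43, 30, 19, 12, 2, 46]
extract-max #3 returns 88:
  remove root 88; move last element 46 to root → [46, 85, 66, 37, 44, 50, 43, 30, 19, 12, 2]
  46 vs larger child 85 at index 1, swap → [85, 46, 66, 37, 44, 50, 43, 30, 19, 12, 2]
extract-max #4 returns 85:
  remove root 85; move last element 2 to root → [2, 46, 66, 37, 44, 50, 43, 30, 19, 12]
  2 vs larger child 66 at index 2, swap → [66, 46, 2, 37, 44, 50, 43, 30, 19, 12]
  2 vs larger child 50 at index 5, swap → [66, 46, 50, 37, 44, 2, 43, 30, 19, 12]

[66, 46, 50, 37, 44, 2, 43, 30, 19, 12]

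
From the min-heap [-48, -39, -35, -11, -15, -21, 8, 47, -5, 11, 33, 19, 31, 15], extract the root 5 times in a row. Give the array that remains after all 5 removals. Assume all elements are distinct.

[-11, -5, 8, 15, 11, 19, 31, 47, 33]

extract-min #1 returns -48:
  remove root -48; move last element 15 to root → [15, -39, -35, -11, -15, -21, 8, 47, -5, 11, 33, 19, 31]
  15 vs smaller child -39 at index 1, swap → [-39, 15, -35, -11, -15, -21, 8, 47, -5, 11, 33, 19, 31]
  15 vs smaller child -15 at index 4, swap → [-39, -15, -35, -11, 15, -21, 8, 47, -5, 11, 33, 19, 31]
  15 vs smaller child 11 at index 9, swap → [-39, -15, -35, -11, 11, -21, 8, 47, -5, 15, 33, 19, 31]
extract-min #2 returns -39:
  remove root -39; move last element 31 to root → [31, -15, -35, -11, 11, -21, 8, 47, -5, 15, 33, 19]
  31 vs smaller child -35 at index 2, swap → [-35, -15, 31, -11, 11, -21, 8, 47, -5, 15, 33, 19]
  31 vs smaller child -21 at index 5, swap → [-35, -15, -21, -11, 11, 31, 8, 47, -5, 15, 33, 19]
  31 vs only child 19 at index 11, swap → [-35, -15, -21, -11, 11, 19, 8, 47, -5, 15, 33, 31]
extract-min #3 returns -35:
  remove root -35; move last element 31 to root → [31, -15, -21, -11, 11, 19, 8, 47, -5, 15, 33]
  31 vs smaller child -21 at index 2, swap → [-21, -15, 31, -11, 11, 19, 8, 47, -5, 15, 33]
  31 vs smaller child 8 at index 6, swap → [-21, -15, 8, -11, 11, 19, 31, 47, -5, 15, 33]
extract-min #4 returns -21:
  remove root -21; move last element 33 to root → [33, -15, 8, -11, 11, 19, 31, 47, -5, 15]
  33 vs smaller child -15 at index 1, swap → [-15, 33, 8, -11, 11, 19, 31, 47, -5, 15]
  33 vs smaller child -11 at index 3, swap → [-15, -11, 8, 33, 11, 19, 31, 47, -5, 15]
  33 vs smaller child -5 at index 8, swap → [-15, -11, 8, -5, 11, 19, 31, 47, 33, 15]
extract-min #5 returns -15:
  remove root -15; move last element 15 to root → [15, -11, 8, -5, 11, 19, 31, 47, 33]
  15 vs smaller child -11 at index 1, swap → [-11, 15, 8, -5, 11, 19, 31, 47, 33]
  15 vs smaller child -5 at index 3, swap → [-11, -5, 8, 15, 11, 19, 31, 47, 33]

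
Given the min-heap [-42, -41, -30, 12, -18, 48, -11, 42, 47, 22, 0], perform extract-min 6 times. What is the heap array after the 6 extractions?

extract-min #1 returns -42:
  remove root -42; move last element 0 to root → [0, -41, -30, 12, -18, 48, -11, 42, 47, 22]
  0 vs smaller child -41 at index 1, swap → [-41, 0, -30, 12, -18, 48, -11, 42, 47, 22]
  0 vs smaller child -18 at index 4, swap → [-41, -18, -30, 12, 0, 48, -11, 42, 47, 22]
extract-min #2 returns -41:
  remove root -41; move last element 22 to root → [22, -18, -30, 12, 0, 48, -11, 42, 47]
  22 vs smaller child -30 at index 2, swap → [-30, -18, 22, 12, 0, 48, -11, 42, 47]
  22 vs smaller child -11 at index 6, swap → [-30, -18, -11, 12, 0, 48, 22, 42, 47]
extract-min #3 returns -30:
  remove root -30; move last element 47 to root → [47, -18, -11, 12, 0, 48, 22, 42]
  47 vs smaller child -18 at index 1, swap → [-18, 47, -11, 12, 0, 48, 22, 42]
  47 vs smaller child 0 at index 4, swap → [-18, 0, -11, 12, 47, 48, 22, 42]
extract-min #4 returns -18:
  remove root -18; move last element 42 to root → [42, 0, -11, 12, 47, 48, 22]
  42 vs smaller child -11 at index 2, swap → [-11, 0, 42, 12, 47, 48, 22]
  42 vs smaller child 22 at index 6, swap → [-11, 0, 22, 12, 47, 48, 42]
extract-min #5 returns -11:
  remove root -11; move last element 42 to root → [42, 0, 22, 12, 47, 48]
  42 vs smaller child 0 at index 1, swap → [0, 42, 22, 12, 47, 48]
  42 vs smaller child 12 at index 3, swap → [0, 12, 22, 42, 47, 48]
extract-min #6 returns 0:
  remove root 0; move last element 48 to root → [48, 12, 22, 42, 47]
  48 vs smaller child 12 at index 1, swap → [12, 48, 22, 42, 47]
  48 vs smaller child 42 at index 3, swap → [12, 42, 22, 48, 47]

[12, 42, 22, 48, 47]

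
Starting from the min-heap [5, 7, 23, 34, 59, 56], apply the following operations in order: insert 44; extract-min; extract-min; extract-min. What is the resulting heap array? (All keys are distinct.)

[34, 44, 56, 59]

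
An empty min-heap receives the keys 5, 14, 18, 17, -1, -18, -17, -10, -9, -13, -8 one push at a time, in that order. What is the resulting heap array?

[-18, -13, -17, -9, -10, 18, -1, 17, 5, 14, -8]

Insert 5:
  append 5 at index 0 → [5] (no swap needed)
Insert 14:
  append 14 at index 1 → [5, 14] (no swap needed)
Insert 18:
  append 18 at index 2 → [5, 14, 18] (no swap needed)
Insert 17:
  append 17 at index 3 → [5, 14, 18, 17] (no swap needed)
Insert -1:
  append -1 at index 4 → [5, 14, 18, 17, -1]
  -1 < parent 14 at index 1, swap → [5, -1, 18, 17, 14]
  -1 < parent 5 at index 0, swap → [-1, 5, 18, 17, 14]
Insert -18:
  append -18 at index 5 → [-1, 5, 18, 17, 14, -18]
  -18 < parent 18 at index 2, swap → [-1, 5, -18, 17, 14, 18]
  -18 < parent -1 at index 0, swap → [-18, 5, -1, 17, 14, 18]
Insert -17:
  append -17 at index 6 → [-18, 5, -1, 17, 14, 18, -17]
  -17 < parent -1 at index 2, swap → [-18, 5, -17, 17, 14, 18, -1]
Insert -10:
  append -10 at index 7 → [-18, 5, -17, 17, 14, 18, -1, -10]
  -10 < parent 17 at index 3, swap → [-18, 5, -17, -10, 14, 18, -1, 17]
  -10 < parent 5 at index 1, swap → [-18, -10, -17, 5, 14, 18, -1, 17]
Insert -9:
  append -9 at index 8 → [-18, -10, -17, 5, 14, 18, -1, 17, -9]
  -9 < parent 5 at index 3, swap → [-18, -10, -17, -9, 14, 18, -1, 17, 5]
Insert -13:
  append -13 at index 9 → [-18, -10, -17, -9, 14, 18, -1, 17, 5, -13]
  -13 < parent 14 at index 4, swap → [-18, -10, -17, -9, -13, 18, -1, 17, 5, 14]
  -13 < parent -10 at index 1, swap → [-18, -13, -17, -9, -10, 18, -1, 17, 5, 14]
Insert -8:
  append -8 at index 10 → [-18, -13, -17, -9, -10, 18, -1, 17, 5, 14, -8] (no swap needed)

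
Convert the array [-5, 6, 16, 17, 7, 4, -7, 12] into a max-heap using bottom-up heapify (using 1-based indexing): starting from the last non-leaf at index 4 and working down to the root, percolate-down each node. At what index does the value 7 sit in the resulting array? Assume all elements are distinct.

5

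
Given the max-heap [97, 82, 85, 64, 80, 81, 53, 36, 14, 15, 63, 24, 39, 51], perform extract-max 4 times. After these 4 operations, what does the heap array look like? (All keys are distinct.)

extract-max #1 returns 97:
  remove root 97; move last element 51 to root → [51, 82, 85, 64, 80, 81, 53, 36, 14, 15, 63, 24, 39]
  51 vs larger child 85 at index 2, swap → [85, 82, 51, 64, 80, 81, 53, 36, 14, 15, 63, 24, 39]
  51 vs larger child 81 at index 5, swap → [85, 82, 81, 64, 80, 51, 53, 36, 14, 15, 63, 24, 39]
extract-max #2 returns 85:
  remove root 85; move last element 39 to root → [39, 82, 81, 64, 80, 51, 53, 36, 14, 15, 63, 24]
  39 vs larger child 82 at index 1, swap → [82, 39, 81, 64, 80, 51, 53, 36, 14, 15, 63, 24]
  39 vs larger child 80 at index 4, swap → [82, 80, 81, 64, 39, 51, 53, 36, 14, 15, 63, 24]
  39 vs larger child 63 at index 10, swap → [82, 80, 81, 64, 63, 51, 53, 36, 14, 15, 39, 24]
extract-max #3 returns 82:
  remove root 82; move last element 24 to root → [24, 80, 81, 64, 63, 51, 53, 36, 14, 15, 39]
  24 vs larger child 81 at index 2, swap → [81, 80, 24, 64, 63, 51, 53, 36, 14, 15, 39]
  24 vs larger child 53 at index 6, swap → [81, 80, 53, 64, 63, 51, 24, 36, 14, 15, 39]
extract-max #4 returns 81:
  remove root 81; move last element 39 to root → [39, 80, 53, 64, 63, 51, 24, 36, 14, 15]
  39 vs larger child 80 at index 1, swap → [80, 39, 53, 64, 63, 51, 24, 36, 14, 15]
  39 vs larger child 64 at index 3, swap → [80, 64, 53, 39, 63, 51, 24, 36, 14, 15]

[80, 64, 53, 39, 63, 51, 24, 36, 14, 15]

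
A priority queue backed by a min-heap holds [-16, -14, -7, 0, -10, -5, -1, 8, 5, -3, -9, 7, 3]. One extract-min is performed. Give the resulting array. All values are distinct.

[-14, -10, -7, 0, -9, -5, -1, 8, 5, -3, 3, 7]

remove root -16; move last element 3 to root → [3, -14, -7, 0, -10, -5, -1, 8, 5, -3, -9, 7]
3 vs smaller child -14 at index 1, swap → [-14, 3, -7, 0, -10, -5, -1, 8, 5, -3, -9, 7]
3 vs smaller child -10 at index 4, swap → [-14, -10, -7, 0, 3, -5, -1, 8, 5, -3, -9, 7]
3 vs smaller child -9 at index 10, swap → [-14, -10, -7, 0, -9, -5, -1, 8, 5, -3, 3, 7]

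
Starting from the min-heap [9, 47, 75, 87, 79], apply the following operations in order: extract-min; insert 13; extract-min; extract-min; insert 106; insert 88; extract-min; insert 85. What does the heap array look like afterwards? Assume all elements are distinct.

[79, 85, 87, 106, 88]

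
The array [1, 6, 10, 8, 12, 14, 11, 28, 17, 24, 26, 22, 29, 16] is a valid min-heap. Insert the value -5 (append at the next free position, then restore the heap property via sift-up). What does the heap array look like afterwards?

[-5, 6, 1, 8, 12, 14, 10, 28, 17, 24, 26, 22, 29, 16, 11]

append -5 at index 14 → [1, 6, 10, 8, 12, 14, 11, 28, 17, 24, 26, 22, 29, 16, -5]
-5 < parent 11 at index 6, swap → [1, 6, 10, 8, 12, 14, -5, 28, 17, 24, 26, 22, 29, 16, 11]
-5 < parent 10 at index 2, swap → [1, 6, -5, 8, 12, 14, 10, 28, 17, 24, 26, 22, 29, 16, 11]
-5 < parent 1 at index 0, swap → [-5, 6, 1, 8, 12, 14, 10, 28, 17, 24, 26, 22, 29, 16, 11]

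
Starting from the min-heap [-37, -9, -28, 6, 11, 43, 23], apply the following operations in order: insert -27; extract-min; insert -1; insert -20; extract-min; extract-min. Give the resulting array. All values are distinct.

[-20, -9, 6, -1, 11, 43, 23]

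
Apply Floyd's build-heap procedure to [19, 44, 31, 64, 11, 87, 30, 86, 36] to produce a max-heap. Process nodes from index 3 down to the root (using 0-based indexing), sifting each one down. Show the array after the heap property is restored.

[87, 86, 31, 64, 11, 19, 30, 44, 36]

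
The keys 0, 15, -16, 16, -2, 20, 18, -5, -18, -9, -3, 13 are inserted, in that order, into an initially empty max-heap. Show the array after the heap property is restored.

[20, 15, 18, 0, -2, 13, 16, -5, -18, -9, -3, -16]

Insert 0:
  append 0 at index 0 → [0] (no swap needed)
Insert 15:
  append 15 at index 1 → [0, 15]
  15 > parent 0 at index 0, swap → [15, 0]
Insert -16:
  append -16 at index 2 → [15, 0, -16] (no swap needed)
Insert 16:
  append 16 at index 3 → [15, 0, -16, 16]
  16 > parent 0 at index 1, swap → [15, 16, -16, 0]
  16 > parent 15 at index 0, swap → [16, 15, -16, 0]
Insert -2:
  append -2 at index 4 → [16, 15, -16, 0, -2] (no swap needed)
Insert 20:
  append 20 at index 5 → [16, 15, -16, 0, -2, 20]
  20 > parent -16 at index 2, swap → [16, 15, 20, 0, -2, -16]
  20 > parent 16 at index 0, swap → [20, 15, 16, 0, -2, -16]
Insert 18:
  append 18 at index 6 → [20, 15, 16, 0, -2, -16, 18]
  18 > parent 16 at index 2, swap → [20, 15, 18, 0, -2, -16, 16]
Insert -5:
  append -5 at index 7 → [20, 15, 18, 0, -2, -16, 16, -5] (no swap needed)
Insert -18:
  append -18 at index 8 → [20, 15, 18, 0, -2, -16, 16, -5, -18] (no swap needed)
Insert -9:
  append -9 at index 9 → [20, 15, 18, 0, -2, -16, 16, -5, -18, -9] (no swap needed)
Insert -3:
  append -3 at index 10 → [20, 15, 18, 0, -2, -16, 16, -5, -18, -9, -3] (no swap needed)
Insert 13:
  append 13 at index 11 → [20, 15, 18, 0, -2, -16, 16, -5, -18, -9, -3, 13]
  13 > parent -16 at index 5, swap → [20, 15, 18, 0, -2, 13, 16, -5, -18, -9, -3, -16]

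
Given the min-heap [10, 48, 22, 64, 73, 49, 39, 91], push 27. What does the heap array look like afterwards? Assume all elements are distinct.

[10, 27, 22, 48, 73, 49, 39, 91, 64]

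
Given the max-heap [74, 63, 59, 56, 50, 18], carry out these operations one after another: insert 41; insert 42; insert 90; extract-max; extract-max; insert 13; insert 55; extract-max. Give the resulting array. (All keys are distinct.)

[59, 56, 42, 55, 50, 18, 41, 13]

insert 41:
  append 41 at index 6 → [74, 63, 59, 56, 50, 18, 41] (no swap needed)
insert 42:
  append 42 at index 7 → [74, 63, 59, 56, 50, 18, 41, 42] (no swap needed)
insert 90:
  append 90 at index 8 → [74, 63, 59, 56, 50, 18, 41, 42, 90]
  90 > parent 56 at index 3, swap → [74, 63, 59, 90, 50, 18, 41, 42, 56]
  90 > parent 63 at index 1, swap → [74, 90, 59, 63, 50, 18, 41, 42, 56]
  90 > parent 74 at index 0, swap → [90, 74, 59, 63, 50, 18, 41, 42, 56]
extract-max → returns 90:
  remove root 90; move last element 56 to root → [56, 74, 59, 63, 50, 18, 41, 42]
  56 vs larger child 74 at index 1, swap → [74, 56, 59, 63, 50, 18, 41, 42]
  56 vs larger child 63 at index 3, swap → [74, 63, 59, 56, 50, 18, 41, 42]
extract-max → returns 74:
  remove root 74; move last element 42 to root → [42, 63, 59, 56, 50, 18, 41]
  42 vs larger child 63 at index 1, swap → [63, 42, 59, 56, 50, 18, 41]
  42 vs larger child 56 at index 3, swap → [63, 56, 59, 42, 50, 18, 41]
insert 13:
  append 13 at index 7 → [63, 56, 59, 42, 50, 18, 41, 13] (no swap needed)
insert 55:
  append 55 at index 8 → [63, 56, 59, 42, 50, 18, 41, 13, 55]
  55 > parent 42 at index 3, swap → [63, 56, 59, 55, 50, 18, 41, 13, 42]
extract-max → returns 63:
  remove root 63; move last element 42 to root → [42, 56, 59, 55, 50, 18, 41, 13]
  42 vs larger child 59 at index 2, swap → [59, 56, 42, 55, 50, 18, 41, 13]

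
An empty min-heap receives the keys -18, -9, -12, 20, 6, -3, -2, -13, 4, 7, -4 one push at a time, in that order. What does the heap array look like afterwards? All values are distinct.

[-18, -13, -12, -9, -4, -3, -2, 20, 4, 7, 6]

Insert -18:
  append -18 at index 0 → [-18] (no swap needed)
Insert -9:
  append -9 at index 1 → [-18, -9] (no swap needed)
Insert -12:
  append -12 at index 2 → [-18, -9, -12] (no swap needed)
Insert 20:
  append 20 at index 3 → [-18, -9, -12, 20] (no swap needed)
Insert 6:
  append 6 at index 4 → [-18, -9, -12, 20, 6] (no swap needed)
Insert -3:
  append -3 at index 5 → [-18, -9, -12, 20, 6, -3] (no swap needed)
Insert -2:
  append -2 at index 6 → [-18, -9, -12, 20, 6, -3, -2] (no swap needed)
Insert -13:
  append -13 at index 7 → [-18, -9, -12, 20, 6, -3, -2, -13]
  -13 < parent 20 at index 3, swap → [-18, -9, -12, -13, 6, -3, -2, 20]
  -13 < parent -9 at index 1, swap → [-18, -13, -12, -9, 6, -3, -2, 20]
Insert 4:
  append 4 at index 8 → [-18, -13, -12, -9, 6, -3, -2, 20, 4] (no swap needed)
Insert 7:
  append 7 at index 9 → [-18, -13, -12, -9, 6, -3, -2, 20, 4, 7] (no swap needed)
Insert -4:
  append -4 at index 10 → [-18, -13, -12, -9, 6, -3, -2, 20, 4, 7, -4]
  -4 < parent 6 at index 4, swap → [-18, -13, -12, -9, -4, -3, -2, 20, 4, 7, 6]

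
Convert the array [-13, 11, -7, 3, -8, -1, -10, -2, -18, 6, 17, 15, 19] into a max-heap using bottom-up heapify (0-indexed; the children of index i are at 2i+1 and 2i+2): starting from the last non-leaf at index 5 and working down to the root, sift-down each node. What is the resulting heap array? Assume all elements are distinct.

sift down from index 5:
  -1 vs larger child 19 at index 12, swap → [-13, 11, -7, 3, -8, 19, -10, -2, -18, 6, 17, 15, -1]
sift down from index 4:
  -8 vs larger child 17 at index 10, swap → [-13, 11, -7, 3, 17, 19, -10, -2, -18, 6, -8, 15, -1]
sift down from index 3: already satisfies heap property
sift down from index 2:
  -7 vs larger child 19 at index 5, swap → [-13, 11, 19, 3, 17, -7, -10, -2, -18, 6, -8, 15, -1]
  -7 vs larger child 15 at index 11, swap → [-13, 11, 19, 3, 17, 15, -10, -2, -18, 6, -8, -7, -1]
sift down from index 1:
  11 vs larger child 17 at index 4, swap → [-13, 17, 19, 3, 11, 15, -10, -2, -18, 6, -8, -7, -1]
sift down from index 0:
  -13 vs larger child 19 at index 2, swap → [19, 17, -13, 3, 11, 15, -10, -2, -18, 6, -8, -7, -1]
  -13 vs larger child 15 at index 5, swap → [19, 17, 15, 3, 11, -13, -10, -2, -18, 6, -8, -7, -1]
  -13 vs larger child -1 at index 12, swap → [19, 17, 15, 3, 11, -1, -10, -2, -18, 6, -8, -7, -13]

[19, 17, 15, 3, 11, -1, -10, -2, -18, 6, -8, -7, -13]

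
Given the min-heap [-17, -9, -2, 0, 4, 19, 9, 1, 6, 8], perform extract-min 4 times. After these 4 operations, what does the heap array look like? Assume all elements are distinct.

[1, 4, 6, 8, 9, 19]

extract-min #1 returns -17:
  remove root -17; move last element 8 to root → [8, -9, -2, 0, 4, 19, 9, 1, 6]
  8 vs smaller child -9 at index 1, swap → [-9, 8, -2, 0, 4, 19, 9, 1, 6]
  8 vs smaller child 0 at index 3, swap → [-9, 0, -2, 8, 4, 19, 9, 1, 6]
  8 vs smaller child 1 at index 7, swap → [-9, 0, -2, 1, 4, 19, 9, 8, 6]
extract-min #2 returns -9:
  remove root -9; move last element 6 to root → [6, 0, -2, 1, 4, 19, 9, 8]
  6 vs smaller child -2 at index 2, swap → [-2, 0, 6, 1, 4, 19, 9, 8]
extract-min #3 returns -2:
  remove root -2; move last element 8 to root → [8, 0, 6, 1, 4, 19, 9]
  8 vs smaller child 0 at index 1, swap → [0, 8, 6, 1, 4, 19, 9]
  8 vs smaller child 1 at index 3, swap → [0, 1, 6, 8, 4, 19, 9]
extract-min #4 returns 0:
  remove root 0; move last element 9 to root → [9, 1, 6, 8, 4, 19]
  9 vs smaller child 1 at index 1, swap → [1, 9, 6, 8, 4, 19]
  9 vs smaller child 4 at index 4, swap → [1, 4, 6, 8, 9, 19]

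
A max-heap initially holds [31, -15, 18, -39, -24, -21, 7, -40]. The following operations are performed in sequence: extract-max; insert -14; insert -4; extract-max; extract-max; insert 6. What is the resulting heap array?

[6, -4, -15, -14, -24, -21, -40, -39]

extract-max → returns 31:
  remove root 31; move last element -40 to root → [-40, -15, 18, -39, -24, -21, 7]
  -40 vs larger child 18 at index 2, swap → [18, -15, -40, -39, -24, -21, 7]
  -40 vs larger child 7 at index 6, swap → [18, -15, 7, -39, -24, -21, -40]
insert -14:
  append -14 at index 7 → [18, -15, 7, -39, -24, -21, -40, -14]
  -14 > parent -39 at index 3, swap → [18, -15, 7, -14, -24, -21, -40, -39]
  -14 > parent -15 at index 1, swap → [18, -14, 7, -15, -24, -21, -40, -39]
insert -4:
  append -4 at index 8 → [18, -14, 7, -15, -24, -21, -40, -39, -4]
  -4 > parent -15 at index 3, swap → [18, -14, 7, -4, -24, -21, -40, -39, -15]
  -4 > parent -14 at index 1, swap → [18, -4, 7, -14, -24, -21, -40, -39, -15]
extract-max → returns 18:
  remove root 18; move last element -15 to root → [-15, -4, 7, -14, -24, -21, -40, -39]
  -15 vs larger child 7 at index 2, swap → [7, -4, -15, -14, -24, -21, -40, -39]
extract-max → returns 7:
  remove root 7; move last element -39 to root → [-39, -4, -15, -14, -24, -21, -40]
  -39 vs larger child -4 at index 1, swap → [-4, -39, -15, -14, -24, -21, -40]
  -39 vs larger child -14 at index 3, swap → [-4, -14, -15, -39, -24, -21, -40]
insert 6:
  append 6 at index 7 → [-4, -14, -15, -39, -24, -21, -40, 6]
  6 > parent -39 at index 3, swap → [-4, -14, -15, 6, -24, -21, -40, -39]
  6 > parent -14 at index 1, swap → [-4, 6, -15, -14, -24, -21, -40, -39]
  6 > parent -4 at index 0, swap → [6, -4, -15, -14, -24, -21, -40, -39]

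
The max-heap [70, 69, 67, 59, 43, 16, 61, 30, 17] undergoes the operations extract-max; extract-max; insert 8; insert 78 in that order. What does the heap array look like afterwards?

extract-max → returns 70:
  remove root 70; move last element 17 to root → [17, 69, 67, 59, 43, 16, 61, 30]
  17 vs larger child 69 at index 1, swap → [69, 17, 67, 59, 43, 16, 61, 30]
  17 vs larger child 59 at index 3, swap → [69, 59, 67, 17, 43, 16, 61, 30]
  17 vs only child 30 at index 7, swap → [69, 59, 67, 30, 43, 16, 61, 17]
extract-max → returns 69:
  remove root 69; move last element 17 to root → [17, 59, 67, 30, 43, 16, 61]
  17 vs larger child 67 at index 2, swap → [67, 59, 17, 30, 43, 16, 61]
  17 vs larger child 61 at index 6, swap → [67, 59, 61, 30, 43, 16, 17]
insert 8:
  append 8 at index 7 → [67, 59, 61, 30, 43, 16, 17, 8] (no swap needed)
insert 78:
  append 78 at index 8 → [67, 59, 61, 30, 43, 16, 17, 8, 78]
  78 > parent 30 at index 3, swap → [67, 59, 61, 78, 43, 16, 17, 8, 30]
  78 > parent 59 at index 1, swap → [67, 78, 61, 59, 43, 16, 17, 8, 30]
  78 > parent 67 at index 0, swap → [78, 67, 61, 59, 43, 16, 17, 8, 30]

[78, 67, 61, 59, 43, 16, 17, 8, 30]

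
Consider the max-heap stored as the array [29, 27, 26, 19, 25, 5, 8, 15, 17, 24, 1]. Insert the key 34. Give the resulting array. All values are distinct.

[34, 27, 29, 19, 25, 26, 8, 15, 17, 24, 1, 5]

append 34 at index 11 → [29, 27, 26, 19, 25, 5, 8, 15, 17, 24, 1, 34]
34 > parent 5 at index 5, swap → [29, 27, 26, 19, 25, 34, 8, 15, 17, 24, 1, 5]
34 > parent 26 at index 2, swap → [29, 27, 34, 19, 25, 26, 8, 15, 17, 24, 1, 5]
34 > parent 29 at index 0, swap → [34, 27, 29, 19, 25, 26, 8, 15, 17, 24, 1, 5]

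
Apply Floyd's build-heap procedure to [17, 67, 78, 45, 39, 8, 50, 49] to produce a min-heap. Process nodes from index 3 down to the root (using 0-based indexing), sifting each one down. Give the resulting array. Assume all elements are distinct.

[8, 39, 17, 45, 67, 78, 50, 49]

sift down from index 3: already satisfies heap property
sift down from index 2:
  78 vs smaller child 8 at index 5, swap → [17, 67, 8, 45, 39, 78, 50, 49]
sift down from index 1:
  67 vs smaller child 39 at index 4, swap → [17, 39, 8, 45, 67, 78, 50, 49]
sift down from index 0:
  17 vs smaller child 8 at index 2, swap → [8, 39, 17, 45, 67, 78, 50, 49]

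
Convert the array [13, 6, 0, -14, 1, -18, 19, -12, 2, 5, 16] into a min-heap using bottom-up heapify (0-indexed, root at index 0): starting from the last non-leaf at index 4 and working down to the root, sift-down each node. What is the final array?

[-18, -14, 0, -12, 1, 13, 19, 6, 2, 5, 16]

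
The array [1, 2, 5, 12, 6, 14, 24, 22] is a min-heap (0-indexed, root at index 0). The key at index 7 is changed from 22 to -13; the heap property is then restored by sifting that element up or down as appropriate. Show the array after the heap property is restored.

[-13, 1, 5, 2, 6, 14, 24, 12]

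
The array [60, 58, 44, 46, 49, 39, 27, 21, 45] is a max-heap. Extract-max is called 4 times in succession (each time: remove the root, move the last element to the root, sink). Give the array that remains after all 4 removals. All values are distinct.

extract-max #1 returns 60:
  remove root 60; move last element 45 to root → [45, 58, 44, 46, 49, 39, 27, 21]
  45 vs larger child 58 at index 1, swap → [58, 45, 44, 46, 49, 39, 27, 21]
  45 vs larger child 49 at index 4, swap → [58, 49, 44, 46, 45, 39, 27, 21]
extract-max #2 returns 58:
  remove root 58; move last element 21 to root → [21, 49, 44, 46, 45, 39, 27]
  21 vs larger child 49 at index 1, swap → [49, 21, 44, 46, 45, 39, 27]
  21 vs larger child 46 at index 3, swap → [49, 46, 44, 21, 45, 39, 27]
extract-max #3 returns 49:
  remove root 49; move last element 27 to root → [27, 46, 44, 21, 45, 39]
  27 vs larger child 46 at index 1, swap → [46, 27, 44, 21, 45, 39]
  27 vs larger child 45 at index 4, swap → [46, 45, 44, 21, 27, 39]
extract-max #4 returns 46:
  remove root 46; move last element 39 to root → [39, 45, 44, 21, 27]
  39 vs larger child 45 at index 1, swap → [45, 39, 44, 21, 27]

[45, 39, 44, 21, 27]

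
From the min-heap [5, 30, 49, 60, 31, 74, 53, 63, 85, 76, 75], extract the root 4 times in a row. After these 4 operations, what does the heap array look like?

[53, 60, 74, 63, 75, 76, 85]

extract-min #1 returns 5:
  remove root 5; move last element 75 to root → [75, 30, 49, 60, 31, 74, 53, 63, 85, 76]
  75 vs smaller child 30 at index 1, swap → [30, 75, 49, 60, 31, 74, 53, 63, 85, 76]
  75 vs smaller child 31 at index 4, swap → [30, 31, 49, 60, 75, 74, 53, 63, 85, 76]
extract-min #2 returns 30:
  remove root 30; move last element 76 to root → [76, 31, 49, 60, 75, 74, 53, 63, 85]
  76 vs smaller child 31 at index 1, swap → [31, 76, 49, 60, 75, 74, 53, 63, 85]
  76 vs smaller child 60 at index 3, swap → [31, 60, 49, 76, 75, 74, 53, 63, 85]
  76 vs smaller child 63 at index 7, swap → [31, 60, 49, 63, 75, 74, 53, 76, 85]
extract-min #3 returns 31:
  remove root 31; move last element 85 to root → [85, 60, 49, 63, 75, 74, 53, 76]
  85 vs smaller child 49 at index 2, swap → [49, 60, 85, 63, 75, 74, 53, 76]
  85 vs smaller child 53 at index 6, swap → [49, 60, 53, 63, 75, 74, 85, 76]
extract-min #4 returns 49:
  remove root 49; move last element 76 to root → [76, 60, 53, 63, 75, 74, 85]
  76 vs smaller child 53 at index 2, swap → [53, 60, 76, 63, 75, 74, 85]
  76 vs smaller child 74 at index 5, swap → [53, 60, 74, 63, 75, 76, 85]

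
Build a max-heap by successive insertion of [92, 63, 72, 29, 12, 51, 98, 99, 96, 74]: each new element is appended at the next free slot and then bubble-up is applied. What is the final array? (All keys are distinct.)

Insert 92:
  append 92 at index 0 → [92] (no swap needed)
Insert 63:
  append 63 at index 1 → [92, 63] (no swap needed)
Insert 72:
  append 72 at index 2 → [92, 63, 72] (no swap needed)
Insert 29:
  append 29 at index 3 → [92, 63, 72, 29] (no swap needed)
Insert 12:
  append 12 at index 4 → [92, 63, 72, 29, 12] (no swap needed)
Insert 51:
  append 51 at index 5 → [92, 63, 72, 29, 12, 51] (no swap needed)
Insert 98:
  append 98 at index 6 → [92, 63, 72, 29, 12, 51, 98]
  98 > parent 72 at index 2, swap → [92, 63, 98, 29, 12, 51, 72]
  98 > parent 92 at index 0, swap → [98, 63, 92, 29, 12, 51, 72]
Insert 99:
  append 99 at index 7 → [98, 63, 92, 29, 12, 51, 72, 99]
  99 > parent 29 at index 3, swap → [98, 63, 92, 99, 12, 51, 72, 29]
  99 > parent 63 at index 1, swap → [98, 99, 92, 63, 12, 51, 72, 29]
  99 > parent 98 at index 0, swap → [99, 98, 92, 63, 12, 51, 72, 29]
Insert 96:
  append 96 at index 8 → [99, 98, 92, 63, 12, 51, 72, 29, 96]
  96 > parent 63 at index 3, swap → [99, 98, 92, 96, 12, 51, 72, 29, 63]
Insert 74:
  append 74 at index 9 → [99, 98, 92, 96, 12, 51, 72, 29, 63, 74]
  74 > parent 12 at index 4, swap → [99, 98, 92, 96, 74, 51, 72, 29, 63, 12]

[99, 98, 92, 96, 74, 51, 72, 29, 63, 12]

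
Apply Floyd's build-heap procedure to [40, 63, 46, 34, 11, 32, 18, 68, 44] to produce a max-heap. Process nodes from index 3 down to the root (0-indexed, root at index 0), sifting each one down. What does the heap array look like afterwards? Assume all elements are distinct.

[68, 63, 46, 44, 11, 32, 18, 34, 40]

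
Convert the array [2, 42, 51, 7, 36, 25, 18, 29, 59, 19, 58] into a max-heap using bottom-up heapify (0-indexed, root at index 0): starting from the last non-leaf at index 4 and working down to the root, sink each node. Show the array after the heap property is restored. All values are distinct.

[59, 58, 51, 42, 36, 25, 18, 29, 7, 19, 2]

sift down from index 4:
  36 vs larger child 58 at index 10, swap → [2, 42, 51, 7, 58, 25, 18, 29, 59, 19, 36]
sift down from index 3:
  7 vs larger child 59 at index 8, swap → [2, 42, 51, 59, 58, 25, 18, 29, 7, 19, 36]
sift down from index 2: already satisfies heap property
sift down from index 1:
  42 vs larger child 59 at index 3, swap → [2, 59, 51, 42, 58, 25, 18, 29, 7, 19, 36]
sift down from index 0:
  2 vs larger child 59 at index 1, swap → [59, 2, 51, 42, 58, 25, 18, 29, 7, 19, 36]
  2 vs larger child 58 at index 4, swap → [59, 58, 51, 42, 2, 25, 18, 29, 7, 19, 36]
  2 vs larger child 36 at index 10, swap → [59, 58, 51, 42, 36, 25, 18, 29, 7, 19, 2]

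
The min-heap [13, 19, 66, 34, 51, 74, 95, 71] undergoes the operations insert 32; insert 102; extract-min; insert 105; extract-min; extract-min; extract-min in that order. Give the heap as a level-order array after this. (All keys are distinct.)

insert 32:
  append 32 at index 8 → [13, 19, 66, 34, 51, 74, 95, 71, 32]
  32 < parent 34 at index 3, swap → [13, 19, 66, 32, 51, 74, 95, 71, 34]
insert 102:
  append 102 at index 9 → [13, 19, 66, 32, 51, 74, 95, 71, 34, 102] (no swap needed)
extract-min → returns 13:
  remove root 13; move last element 102 to root → [102, 19, 66, 32, 51, 74, 95, 71, 34]
  102 vs smaller child 19 at index 1, swap → [19, 102, 66, 32, 51, 74, 95, 71, 34]
  102 vs smaller child 32 at index 3, swap → [19, 32, 66, 102, 51, 74, 95, 71, 34]
  102 vs smaller child 34 at index 8, swap → [19, 32, 66, 34, 51, 74, 95, 71, 102]
insert 105:
  append 105 at index 9 → [19, 32, 66, 34, 51, 74, 95, 71, 102, 105] (no swap needed)
extract-min → returns 19:
  remove root 19; move last element 105 to root → [105, 32, 66, 34, 51, 74, 95, 71, 102]
  105 vs smaller child 32 at index 1, swap → [32, 105, 66, 34, 51, 74, 95, 71, 102]
  105 vs smaller child 34 at index 3, swap → [32, 34, 66, 105, 51, 74, 95, 71, 102]
  105 vs smaller child 71 at index 7, swap → [32, 34, 66, 71, 51, 74, 95, 105, 102]
extract-min → returns 32:
  remove root 32; move last element 102 to root → [102, 34, 66, 71, 51, 74, 95, 105]
  102 vs smaller child 34 at index 1, swap → [34, 102, 66, 71, 51, 74, 95, 105]
  102 vs smaller child 51 at index 4, swap → [34, 51, 66, 71, 102, 74, 95, 105]
extract-min → returns 34:
  remove root 34; move last element 105 to root → [105, 51, 66, 71, 102, 74, 95]
  105 vs smaller child 51 at index 1, swap → [51, 105, 66, 71, 102, 74, 95]
  105 vs smaller child 71 at index 3, swap → [51, 71, 66, 105, 102, 74, 95]

[51, 71, 66, 105, 102, 74, 95]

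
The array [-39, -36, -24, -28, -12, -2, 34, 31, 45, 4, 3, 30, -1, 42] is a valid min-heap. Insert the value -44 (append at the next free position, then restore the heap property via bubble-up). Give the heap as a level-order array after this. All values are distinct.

[-44, -36, -39, -28, -12, -2, -24, 31, 45, 4, 3, 30, -1, 42, 34]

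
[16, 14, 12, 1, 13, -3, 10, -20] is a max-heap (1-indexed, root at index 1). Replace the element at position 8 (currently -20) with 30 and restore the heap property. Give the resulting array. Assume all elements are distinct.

set index 8 from -20 to 30 → [16, 14, 12, 1, 13, -3, 10, 30]
30 > parent 1 at index 4, swap → [16, 14, 12, 30, 13, -3, 10, 1]
30 > parent 14 at index 2, swap → [16, 30, 12, 14, 13, -3, 10, 1]
30 > parent 16 at index 1, swap → [30, 16, 12, 14, 13, -3, 10, 1]

[30, 16, 12, 14, 13, -3, 10, 1]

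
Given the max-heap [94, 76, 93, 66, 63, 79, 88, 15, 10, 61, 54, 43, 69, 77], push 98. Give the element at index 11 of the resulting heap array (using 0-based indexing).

43

append 98 at index 14 → [94, 76, 93, 66, 63, 79, 88, 15, 10, 61, 54, 43, 69, 77, 98]
98 > parent 88 at index 6, swap → [94, 76, 93, 66, 63, 79, 98, 15, 10, 61, 54, 43, 69, 77, 88]
98 > parent 93 at index 2, swap → [94, 76, 98, 66, 63, 79, 93, 15, 10, 61, 54, 43, 69, 77, 88]
98 > parent 94 at index 0, swap → [98, 76, 94, 66, 63, 79, 93, 15, 10, 61, 54, 43, 69, 77, 88]
resulting array: [98, 76, 94, 66, 63, 79, 93, 15, 10, 61, 54, 43, 69, 77, 88]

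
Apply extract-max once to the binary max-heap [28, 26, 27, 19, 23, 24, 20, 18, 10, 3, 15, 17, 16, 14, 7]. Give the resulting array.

remove root 28; move last element 7 to root → [7, 26, 27, 19, 23, 24, 20, 18, 10, 3, 15, 17, 16, 14]
7 vs larger child 27 at index 2, swap → [27, 26, 7, 19, 23, 24, 20, 18, 10, 3, 15, 17, 16, 14]
7 vs larger child 24 at index 5, swap → [27, 26, 24, 19, 23, 7, 20, 18, 10, 3, 15, 17, 16, 14]
7 vs larger child 17 at index 11, swap → [27, 26, 24, 19, 23, 17, 20, 18, 10, 3, 15, 7, 16, 14]

[27, 26, 24, 19, 23, 17, 20, 18, 10, 3, 15, 7, 16, 14]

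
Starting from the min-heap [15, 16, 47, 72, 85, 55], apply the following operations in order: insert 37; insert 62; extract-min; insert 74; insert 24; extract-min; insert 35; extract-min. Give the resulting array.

insert 37:
  append 37 at index 6 → [15, 16, 47, 72, 85, 55, 37]
  37 < parent 47 at index 2, swap → [15, 16, 37, 72, 85, 55, 47]
insert 62:
  append 62 at index 7 → [15, 16, 37, 72, 85, 55, 47, 62]
  62 < parent 72 at index 3, swap → [15, 16, 37, 62, 85, 55, 47, 72]
extract-min → returns 15:
  remove root 15; move last element 72 to root → [72, 16, 37, 62, 85, 55, 47]
  72 vs smaller child 16 at index 1, swap → [16, 72, 37, 62, 85, 55, 47]
  72 vs smaller child 62 at index 3, swap → [16, 62, 37, 72, 85, 55, 47]
insert 74:
  append 74 at index 7 → [16, 62, 37, 72, 85, 55, 47, 74] (no swap needed)
insert 24:
  append 24 at index 8 → [16, 62, 37, 72, 85, 55, 47, 74, 24]
  24 < parent 72 at index 3, swap → [16, 62, 37, 24, 85, 55, 47, 74, 72]
  24 < parent 62 at index 1, swap → [16, 24, 37, 62, 85, 55, 47, 74, 72]
extract-min → returns 16:
  remove root 16; move last element 72 to root → [72, 24, 37, 62, 85, 55, 47, 74]
  72 vs smaller child 24 at index 1, swap → [24, 72, 37, 62, 85, 55, 47, 74]
  72 vs smaller child 62 at index 3, swap → [24, 62, 37, 72, 85, 55, 47, 74]
insert 35:
  append 35 at index 8 → [24, 62, 37, 72, 85, 55, 47, 74, 35]
  35 < parent 72 at index 3, swap → [24, 62, 37, 35, 85, 55, 47, 74, 72]
  35 < parent 62 at index 1, swap → [24, 35, 37, 62, 85, 55, 47, 74, 72]
extract-min → returns 24:
  remove root 24; move last element 72 to root → [72, 35, 37, 62, 85, 55, 47, 74]
  72 vs smaller child 35 at index 1, swap → [35, 72, 37, 62, 85, 55, 47, 74]
  72 vs smaller child 62 at index 3, swap → [35, 62, 37, 72, 85, 55, 47, 74]

[35, 62, 37, 72, 85, 55, 47, 74]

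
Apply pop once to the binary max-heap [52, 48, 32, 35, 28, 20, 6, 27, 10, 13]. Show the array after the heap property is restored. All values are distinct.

remove root 52; move last element 13 to root → [13, 48, 32, 35, 28, 20, 6, 27, 10]
13 vs larger child 48 at index 1, swap → [48, 13, 32, 35, 28, 20, 6, 27, 10]
13 vs larger child 35 at index 3, swap → [48, 35, 32, 13, 28, 20, 6, 27, 10]
13 vs larger child 27 at index 7, swap → [48, 35, 32, 27, 28, 20, 6, 13, 10]

[48, 35, 32, 27, 28, 20, 6, 13, 10]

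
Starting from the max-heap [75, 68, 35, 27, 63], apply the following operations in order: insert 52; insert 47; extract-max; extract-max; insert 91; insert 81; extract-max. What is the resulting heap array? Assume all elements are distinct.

[81, 47, 63, 27, 35, 52]

insert 52:
  append 52 at index 5 → [75, 68, 35, 27, 63, 52]
  52 > parent 35 at index 2, swap → [75, 68, 52, 27, 63, 35]
insert 47:
  append 47 at index 6 → [75, 68, 52, 27, 63, 35, 47] (no swap needed)
extract-max → returns 75:
  remove root 75; move last element 47 to root → [47, 68, 52, 27, 63, 35]
  47 vs larger child 68 at index 1, swap → [68, 47, 52, 27, 63, 35]
  47 vs larger child 63 at index 4, swap → [68, 63, 52, 27, 47, 35]
extract-max → returns 68:
  remove root 68; move last element 35 to root → [35, 63, 52, 27, 47]
  35 vs larger child 63 at index 1, swap → [63, 35, 52, 27, 47]
  35 vs larger child 47 at index 4, swap → [63, 47, 52, 27, 35]
insert 91:
  append 91 at index 5 → [63, 47, 52, 27, 35, 91]
  91 > parent 52 at index 2, swap → [63, 47, 91, 27, 35, 52]
  91 > parent 63 at index 0, swap → [91, 47, 63, 27, 35, 52]
insert 81:
  append 81 at index 6 → [91, 47, 63, 27, 35, 52, 81]
  81 > parent 63 at index 2, swap → [91, 47, 81, 27, 35, 52, 63]
extract-max → returns 91:
  remove root 91; move last element 63 to root → [63, 47, 81, 27, 35, 52]
  63 vs larger child 81 at index 2, swap → [81, 47, 63, 27, 35, 52]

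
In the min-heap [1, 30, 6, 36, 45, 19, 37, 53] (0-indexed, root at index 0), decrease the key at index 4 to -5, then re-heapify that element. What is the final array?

[-5, 1, 6, 36, 30, 19, 37, 53]

set index 4 from 45 to -5 → [1, 30, 6, 36, -5, 19, 37, 53]
-5 < parent 30 at index 1, swap → [1, -5, 6, 36, 30, 19, 37, 53]
-5 < parent 1 at index 0, swap → [-5, 1, 6, 36, 30, 19, 37, 53]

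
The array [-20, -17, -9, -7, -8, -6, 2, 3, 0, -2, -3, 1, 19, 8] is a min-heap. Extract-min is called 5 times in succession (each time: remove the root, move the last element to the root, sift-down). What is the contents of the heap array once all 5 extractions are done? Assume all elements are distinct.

[-6, -3, 1, 0, -2, 8, 2, 3, 19]

extract-min #1 returns -20:
  remove root -20; move last element 8 to root → [8, -17, -9, -7, -8, -6, 2, 3, 0, -2, -3, 1, 19]
  8 vs smaller child -17 at index 1, swap → [-17, 8, -9, -7, -8, -6, 2, 3, 0, -2, -3, 1, 19]
  8 vs smaller child -8 at index 4, swap → [-17, -8, -9, -7, 8, -6, 2, 3, 0, -2, -3, 1, 19]
  8 vs smaller child -3 at index 10, swap → [-17, -8, -9, -7, -3, -6, 2, 3, 0, -2, 8, 1, 19]
extract-min #2 returns -17:
  remove root -17; move last element 19 to root → [19, -8, -9, -7, -3, -6, 2, 3, 0, -2, 8, 1]
  19 vs smaller child -9 at index 2, swap → [-9, -8, 19, -7, -3, -6, 2, 3, 0, -2, 8, 1]
  19 vs smaller child -6 at index 5, swap → [-9, -8, -6, -7, -3, 19, 2, 3, 0, -2, 8, 1]
  19 vs only child 1 at index 11, swap → [-9, -8, -6, -7, -3, 1, 2, 3, 0, -2, 8, 19]
extract-min #3 returns -9:
  remove root -9; move last element 19 to root → [19, -8, -6, -7, -3, 1, 2, 3, 0, -2, 8]
  19 vs smaller child -8 at index 1, swap → [-8, 19, -6, -7, -3, 1, 2, 3, 0, -2, 8]
  19 vs smaller child -7 at index 3, swap → [-8, -7, -6, 19, -3, 1, 2, 3, 0, -2, 8]
  19 vs smaller child 0 at index 8, swap → [-8, -7, -6, 0, -3, 1, 2, 3, 19, -2, 8]
extract-min #4 returns -8:
  remove root -8; move last element 8 to root → [8, -7, -6, 0, -3, 1, 2, 3, 19, -2]
  8 vs smaller child -7 at index 1, swap → [-7, 8, -6, 0, -3, 1, 2, 3, 19, -2]
  8 vs smaller child -3 at index 4, swap → [-7, -3, -6, 0, 8, 1, 2, 3, 19, -2]
  8 vs only child -2 at index 9, swap → [-7, -3, -6, 0, -2, 1, 2, 3, 19, 8]
extract-min #5 returns -7:
  remove root -7; move last element 8 to root → [8, -3, -6, 0, -2, 1, 2, 3, 19]
  8 vs smaller child -6 at index 2, swap → [-6, -3, 8, 0, -2, 1, 2, 3, 19]
  8 vs smaller child 1 at index 5, swap → [-6, -3, 1, 0, -2, 8, 2, 3, 19]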